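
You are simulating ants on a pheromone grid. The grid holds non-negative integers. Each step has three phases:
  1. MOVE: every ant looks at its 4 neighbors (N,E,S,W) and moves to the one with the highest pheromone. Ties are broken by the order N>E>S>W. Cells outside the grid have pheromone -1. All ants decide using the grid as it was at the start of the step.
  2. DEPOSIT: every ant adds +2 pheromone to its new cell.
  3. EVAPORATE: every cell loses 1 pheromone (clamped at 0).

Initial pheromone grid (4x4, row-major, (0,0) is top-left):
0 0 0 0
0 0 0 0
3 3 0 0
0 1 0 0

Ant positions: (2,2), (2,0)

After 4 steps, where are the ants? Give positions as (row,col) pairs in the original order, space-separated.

Step 1: ant0:(2,2)->W->(2,1) | ant1:(2,0)->E->(2,1)
  grid max=6 at (2,1)
Step 2: ant0:(2,1)->W->(2,0) | ant1:(2,1)->W->(2,0)
  grid max=5 at (2,0)
Step 3: ant0:(2,0)->E->(2,1) | ant1:(2,0)->E->(2,1)
  grid max=8 at (2,1)
Step 4: ant0:(2,1)->W->(2,0) | ant1:(2,1)->W->(2,0)
  grid max=7 at (2,0)

(2,0) (2,0)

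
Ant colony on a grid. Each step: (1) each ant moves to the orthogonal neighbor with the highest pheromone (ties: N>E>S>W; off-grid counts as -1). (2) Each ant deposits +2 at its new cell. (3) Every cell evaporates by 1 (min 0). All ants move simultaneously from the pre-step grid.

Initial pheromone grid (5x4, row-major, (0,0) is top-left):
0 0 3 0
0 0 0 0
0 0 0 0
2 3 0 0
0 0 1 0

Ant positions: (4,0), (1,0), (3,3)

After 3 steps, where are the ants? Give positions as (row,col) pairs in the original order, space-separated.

Step 1: ant0:(4,0)->N->(3,0) | ant1:(1,0)->N->(0,0) | ant2:(3,3)->N->(2,3)
  grid max=3 at (3,0)
Step 2: ant0:(3,0)->E->(3,1) | ant1:(0,0)->E->(0,1) | ant2:(2,3)->N->(1,3)
  grid max=3 at (3,1)
Step 3: ant0:(3,1)->W->(3,0) | ant1:(0,1)->E->(0,2) | ant2:(1,3)->N->(0,3)
  grid max=3 at (3,0)

(3,0) (0,2) (0,3)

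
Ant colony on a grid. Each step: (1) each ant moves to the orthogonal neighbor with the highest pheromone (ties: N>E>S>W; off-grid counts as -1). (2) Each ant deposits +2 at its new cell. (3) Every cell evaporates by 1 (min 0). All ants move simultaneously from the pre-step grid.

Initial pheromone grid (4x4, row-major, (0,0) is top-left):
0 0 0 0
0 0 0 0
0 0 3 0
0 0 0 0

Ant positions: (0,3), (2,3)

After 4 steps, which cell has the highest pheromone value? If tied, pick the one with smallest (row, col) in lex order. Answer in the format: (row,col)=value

Step 1: ant0:(0,3)->S->(1,3) | ant1:(2,3)->W->(2,2)
  grid max=4 at (2,2)
Step 2: ant0:(1,3)->N->(0,3) | ant1:(2,2)->N->(1,2)
  grid max=3 at (2,2)
Step 3: ant0:(0,3)->S->(1,3) | ant1:(1,2)->S->(2,2)
  grid max=4 at (2,2)
Step 4: ant0:(1,3)->N->(0,3) | ant1:(2,2)->N->(1,2)
  grid max=3 at (2,2)
Final grid:
  0 0 0 1
  0 0 1 0
  0 0 3 0
  0 0 0 0
Max pheromone 3 at (2,2)

Answer: (2,2)=3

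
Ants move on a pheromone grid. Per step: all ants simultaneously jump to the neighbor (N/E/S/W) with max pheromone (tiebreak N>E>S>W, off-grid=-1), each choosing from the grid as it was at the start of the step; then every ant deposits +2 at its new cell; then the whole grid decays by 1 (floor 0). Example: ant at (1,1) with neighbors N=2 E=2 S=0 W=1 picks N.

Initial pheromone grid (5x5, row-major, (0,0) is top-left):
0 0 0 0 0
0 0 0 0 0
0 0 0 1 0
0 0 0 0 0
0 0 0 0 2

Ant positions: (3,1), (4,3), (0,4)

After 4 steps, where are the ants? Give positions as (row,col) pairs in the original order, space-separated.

Step 1: ant0:(3,1)->N->(2,1) | ant1:(4,3)->E->(4,4) | ant2:(0,4)->S->(1,4)
  grid max=3 at (4,4)
Step 2: ant0:(2,1)->N->(1,1) | ant1:(4,4)->N->(3,4) | ant2:(1,4)->N->(0,4)
  grid max=2 at (4,4)
Step 3: ant0:(1,1)->N->(0,1) | ant1:(3,4)->S->(4,4) | ant2:(0,4)->S->(1,4)
  grid max=3 at (4,4)
Step 4: ant0:(0,1)->E->(0,2) | ant1:(4,4)->N->(3,4) | ant2:(1,4)->N->(0,4)
  grid max=2 at (4,4)

(0,2) (3,4) (0,4)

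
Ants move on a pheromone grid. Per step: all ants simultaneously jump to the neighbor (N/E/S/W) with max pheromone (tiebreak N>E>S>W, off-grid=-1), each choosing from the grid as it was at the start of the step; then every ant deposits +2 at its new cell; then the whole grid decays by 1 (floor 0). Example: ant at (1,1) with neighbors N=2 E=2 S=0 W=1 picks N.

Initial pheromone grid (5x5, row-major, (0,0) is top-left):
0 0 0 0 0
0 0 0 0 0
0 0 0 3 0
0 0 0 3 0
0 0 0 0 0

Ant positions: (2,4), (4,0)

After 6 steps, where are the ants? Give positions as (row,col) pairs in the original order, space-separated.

Step 1: ant0:(2,4)->W->(2,3) | ant1:(4,0)->N->(3,0)
  grid max=4 at (2,3)
Step 2: ant0:(2,3)->S->(3,3) | ant1:(3,0)->N->(2,0)
  grid max=3 at (2,3)
Step 3: ant0:(3,3)->N->(2,3) | ant1:(2,0)->N->(1,0)
  grid max=4 at (2,3)
Step 4: ant0:(2,3)->S->(3,3) | ant1:(1,0)->N->(0,0)
  grid max=3 at (2,3)
Step 5: ant0:(3,3)->N->(2,3) | ant1:(0,0)->E->(0,1)
  grid max=4 at (2,3)
Step 6: ant0:(2,3)->S->(3,3) | ant1:(0,1)->E->(0,2)
  grid max=3 at (2,3)

(3,3) (0,2)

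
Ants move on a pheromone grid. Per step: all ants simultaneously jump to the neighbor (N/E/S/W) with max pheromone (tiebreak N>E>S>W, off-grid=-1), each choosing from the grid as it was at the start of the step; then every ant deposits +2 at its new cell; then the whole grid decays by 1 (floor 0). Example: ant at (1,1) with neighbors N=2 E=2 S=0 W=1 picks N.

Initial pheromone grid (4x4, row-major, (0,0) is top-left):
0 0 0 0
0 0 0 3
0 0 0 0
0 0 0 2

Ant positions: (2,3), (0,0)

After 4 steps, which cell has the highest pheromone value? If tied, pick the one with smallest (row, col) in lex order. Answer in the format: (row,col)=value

Step 1: ant0:(2,3)->N->(1,3) | ant1:(0,0)->E->(0,1)
  grid max=4 at (1,3)
Step 2: ant0:(1,3)->N->(0,3) | ant1:(0,1)->E->(0,2)
  grid max=3 at (1,3)
Step 3: ant0:(0,3)->S->(1,3) | ant1:(0,2)->E->(0,3)
  grid max=4 at (1,3)
Step 4: ant0:(1,3)->N->(0,3) | ant1:(0,3)->S->(1,3)
  grid max=5 at (1,3)
Final grid:
  0 0 0 3
  0 0 0 5
  0 0 0 0
  0 0 0 0
Max pheromone 5 at (1,3)

Answer: (1,3)=5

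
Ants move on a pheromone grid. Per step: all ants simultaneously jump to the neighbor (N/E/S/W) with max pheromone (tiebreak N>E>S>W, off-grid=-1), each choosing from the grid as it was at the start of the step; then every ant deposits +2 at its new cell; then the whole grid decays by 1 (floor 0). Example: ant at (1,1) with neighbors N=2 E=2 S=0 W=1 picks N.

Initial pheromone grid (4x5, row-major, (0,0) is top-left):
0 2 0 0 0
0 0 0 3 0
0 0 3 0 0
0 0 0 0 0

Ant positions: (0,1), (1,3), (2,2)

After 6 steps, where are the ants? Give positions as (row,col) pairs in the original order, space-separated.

Step 1: ant0:(0,1)->E->(0,2) | ant1:(1,3)->N->(0,3) | ant2:(2,2)->N->(1,2)
  grid max=2 at (1,3)
Step 2: ant0:(0,2)->E->(0,3) | ant1:(0,3)->S->(1,3) | ant2:(1,2)->E->(1,3)
  grid max=5 at (1,3)
Step 3: ant0:(0,3)->S->(1,3) | ant1:(1,3)->N->(0,3) | ant2:(1,3)->N->(0,3)
  grid max=6 at (1,3)
Step 4: ant0:(1,3)->N->(0,3) | ant1:(0,3)->S->(1,3) | ant2:(0,3)->S->(1,3)
  grid max=9 at (1,3)
Step 5: ant0:(0,3)->S->(1,3) | ant1:(1,3)->N->(0,3) | ant2:(1,3)->N->(0,3)
  grid max=10 at (1,3)
Step 6: ant0:(1,3)->N->(0,3) | ant1:(0,3)->S->(1,3) | ant2:(0,3)->S->(1,3)
  grid max=13 at (1,3)

(0,3) (1,3) (1,3)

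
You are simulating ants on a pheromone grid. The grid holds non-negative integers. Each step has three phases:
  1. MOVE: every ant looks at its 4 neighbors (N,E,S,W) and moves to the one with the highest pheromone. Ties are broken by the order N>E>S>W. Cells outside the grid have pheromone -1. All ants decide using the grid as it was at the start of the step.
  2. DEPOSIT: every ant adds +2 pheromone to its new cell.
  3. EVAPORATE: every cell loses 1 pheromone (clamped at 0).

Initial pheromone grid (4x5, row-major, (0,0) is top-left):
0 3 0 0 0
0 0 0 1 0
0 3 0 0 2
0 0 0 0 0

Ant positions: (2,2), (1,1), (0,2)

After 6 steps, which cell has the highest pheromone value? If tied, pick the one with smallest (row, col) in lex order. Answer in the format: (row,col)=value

Answer: (0,1)=13

Derivation:
Step 1: ant0:(2,2)->W->(2,1) | ant1:(1,1)->N->(0,1) | ant2:(0,2)->W->(0,1)
  grid max=6 at (0,1)
Step 2: ant0:(2,1)->N->(1,1) | ant1:(0,1)->E->(0,2) | ant2:(0,1)->E->(0,2)
  grid max=5 at (0,1)
Step 3: ant0:(1,1)->N->(0,1) | ant1:(0,2)->W->(0,1) | ant2:(0,2)->W->(0,1)
  grid max=10 at (0,1)
Step 4: ant0:(0,1)->E->(0,2) | ant1:(0,1)->E->(0,2) | ant2:(0,1)->E->(0,2)
  grid max=9 at (0,1)
Step 5: ant0:(0,2)->W->(0,1) | ant1:(0,2)->W->(0,1) | ant2:(0,2)->W->(0,1)
  grid max=14 at (0,1)
Step 6: ant0:(0,1)->E->(0,2) | ant1:(0,1)->E->(0,2) | ant2:(0,1)->E->(0,2)
  grid max=13 at (0,1)
Final grid:
  0 13 11 0 0
  0 0 0 0 0
  0 0 0 0 0
  0 0 0 0 0
Max pheromone 13 at (0,1)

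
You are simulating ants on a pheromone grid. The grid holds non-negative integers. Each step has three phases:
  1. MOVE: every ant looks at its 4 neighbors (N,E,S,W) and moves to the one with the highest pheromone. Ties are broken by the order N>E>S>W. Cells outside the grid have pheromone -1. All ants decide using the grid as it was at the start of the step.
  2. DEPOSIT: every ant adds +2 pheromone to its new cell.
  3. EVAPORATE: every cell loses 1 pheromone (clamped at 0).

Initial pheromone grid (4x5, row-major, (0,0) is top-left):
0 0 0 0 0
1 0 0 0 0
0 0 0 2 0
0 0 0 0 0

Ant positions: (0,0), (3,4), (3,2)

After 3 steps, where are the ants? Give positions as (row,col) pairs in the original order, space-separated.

Step 1: ant0:(0,0)->S->(1,0) | ant1:(3,4)->N->(2,4) | ant2:(3,2)->N->(2,2)
  grid max=2 at (1,0)
Step 2: ant0:(1,0)->N->(0,0) | ant1:(2,4)->W->(2,3) | ant2:(2,2)->E->(2,3)
  grid max=4 at (2,3)
Step 3: ant0:(0,0)->S->(1,0) | ant1:(2,3)->N->(1,3) | ant2:(2,3)->N->(1,3)
  grid max=3 at (1,3)

(1,0) (1,3) (1,3)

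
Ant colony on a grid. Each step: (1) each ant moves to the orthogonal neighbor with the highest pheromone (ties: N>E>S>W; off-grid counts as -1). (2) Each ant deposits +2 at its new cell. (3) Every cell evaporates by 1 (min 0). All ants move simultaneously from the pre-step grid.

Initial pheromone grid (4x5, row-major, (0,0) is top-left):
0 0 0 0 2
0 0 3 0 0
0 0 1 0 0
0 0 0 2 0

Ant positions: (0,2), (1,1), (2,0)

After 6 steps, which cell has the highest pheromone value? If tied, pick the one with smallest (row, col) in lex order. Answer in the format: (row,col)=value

Step 1: ant0:(0,2)->S->(1,2) | ant1:(1,1)->E->(1,2) | ant2:(2,0)->N->(1,0)
  grid max=6 at (1,2)
Step 2: ant0:(1,2)->N->(0,2) | ant1:(1,2)->N->(0,2) | ant2:(1,0)->N->(0,0)
  grid max=5 at (1,2)
Step 3: ant0:(0,2)->S->(1,2) | ant1:(0,2)->S->(1,2) | ant2:(0,0)->E->(0,1)
  grid max=8 at (1,2)
Step 4: ant0:(1,2)->N->(0,2) | ant1:(1,2)->N->(0,2) | ant2:(0,1)->E->(0,2)
  grid max=7 at (0,2)
Step 5: ant0:(0,2)->S->(1,2) | ant1:(0,2)->S->(1,2) | ant2:(0,2)->S->(1,2)
  grid max=12 at (1,2)
Step 6: ant0:(1,2)->N->(0,2) | ant1:(1,2)->N->(0,2) | ant2:(1,2)->N->(0,2)
  grid max=11 at (0,2)
Final grid:
  0 0 11 0 0
  0 0 11 0 0
  0 0 0 0 0
  0 0 0 0 0
Max pheromone 11 at (0,2)

Answer: (0,2)=11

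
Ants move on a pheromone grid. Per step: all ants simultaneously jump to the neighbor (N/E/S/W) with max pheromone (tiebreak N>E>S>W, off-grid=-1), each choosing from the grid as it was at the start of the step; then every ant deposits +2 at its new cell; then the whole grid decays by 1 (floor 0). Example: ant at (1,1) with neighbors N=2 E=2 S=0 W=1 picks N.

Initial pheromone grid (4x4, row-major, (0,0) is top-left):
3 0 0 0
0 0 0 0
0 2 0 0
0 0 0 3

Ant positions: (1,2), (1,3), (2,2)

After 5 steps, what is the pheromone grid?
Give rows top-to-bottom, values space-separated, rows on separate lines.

After step 1: ants at (0,2),(0,3),(2,1)
  2 0 1 1
  0 0 0 0
  0 3 0 0
  0 0 0 2
After step 2: ants at (0,3),(0,2),(1,1)
  1 0 2 2
  0 1 0 0
  0 2 0 0
  0 0 0 1
After step 3: ants at (0,2),(0,3),(2,1)
  0 0 3 3
  0 0 0 0
  0 3 0 0
  0 0 0 0
After step 4: ants at (0,3),(0,2),(1,1)
  0 0 4 4
  0 1 0 0
  0 2 0 0
  0 0 0 0
After step 5: ants at (0,2),(0,3),(2,1)
  0 0 5 5
  0 0 0 0
  0 3 0 0
  0 0 0 0

0 0 5 5
0 0 0 0
0 3 0 0
0 0 0 0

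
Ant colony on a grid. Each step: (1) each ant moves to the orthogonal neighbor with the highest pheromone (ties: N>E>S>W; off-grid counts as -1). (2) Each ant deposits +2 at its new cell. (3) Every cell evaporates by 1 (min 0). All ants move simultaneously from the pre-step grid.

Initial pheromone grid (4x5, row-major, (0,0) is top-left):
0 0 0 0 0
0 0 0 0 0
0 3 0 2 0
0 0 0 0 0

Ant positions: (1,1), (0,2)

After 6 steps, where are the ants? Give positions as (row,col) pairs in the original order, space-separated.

Step 1: ant0:(1,1)->S->(2,1) | ant1:(0,2)->E->(0,3)
  grid max=4 at (2,1)
Step 2: ant0:(2,1)->N->(1,1) | ant1:(0,3)->E->(0,4)
  grid max=3 at (2,1)
Step 3: ant0:(1,1)->S->(2,1) | ant1:(0,4)->S->(1,4)
  grid max=4 at (2,1)
Step 4: ant0:(2,1)->N->(1,1) | ant1:(1,4)->N->(0,4)
  grid max=3 at (2,1)
Step 5: ant0:(1,1)->S->(2,1) | ant1:(0,4)->S->(1,4)
  grid max=4 at (2,1)
Step 6: ant0:(2,1)->N->(1,1) | ant1:(1,4)->N->(0,4)
  grid max=3 at (2,1)

(1,1) (0,4)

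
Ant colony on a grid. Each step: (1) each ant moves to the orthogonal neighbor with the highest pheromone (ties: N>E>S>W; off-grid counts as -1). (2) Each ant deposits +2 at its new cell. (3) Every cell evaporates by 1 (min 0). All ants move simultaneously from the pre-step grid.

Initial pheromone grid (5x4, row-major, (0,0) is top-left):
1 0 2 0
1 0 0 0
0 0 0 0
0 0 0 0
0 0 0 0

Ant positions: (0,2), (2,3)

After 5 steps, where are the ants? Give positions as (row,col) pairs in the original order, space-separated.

Step 1: ant0:(0,2)->E->(0,3) | ant1:(2,3)->N->(1,3)
  grid max=1 at (0,2)
Step 2: ant0:(0,3)->S->(1,3) | ant1:(1,3)->N->(0,3)
  grid max=2 at (0,3)
Step 3: ant0:(1,3)->N->(0,3) | ant1:(0,3)->S->(1,3)
  grid max=3 at (0,3)
Step 4: ant0:(0,3)->S->(1,3) | ant1:(1,3)->N->(0,3)
  grid max=4 at (0,3)
Step 5: ant0:(1,3)->N->(0,3) | ant1:(0,3)->S->(1,3)
  grid max=5 at (0,3)

(0,3) (1,3)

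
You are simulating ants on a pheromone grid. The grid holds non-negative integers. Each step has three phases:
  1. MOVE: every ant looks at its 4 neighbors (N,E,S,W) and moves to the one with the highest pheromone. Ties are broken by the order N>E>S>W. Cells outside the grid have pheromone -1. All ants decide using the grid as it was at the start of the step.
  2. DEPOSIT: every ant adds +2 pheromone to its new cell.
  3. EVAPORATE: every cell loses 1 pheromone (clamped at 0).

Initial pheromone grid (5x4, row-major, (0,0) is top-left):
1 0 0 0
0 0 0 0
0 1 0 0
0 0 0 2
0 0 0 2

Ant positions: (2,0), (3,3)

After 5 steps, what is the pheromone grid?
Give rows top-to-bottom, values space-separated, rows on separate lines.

After step 1: ants at (2,1),(4,3)
  0 0 0 0
  0 0 0 0
  0 2 0 0
  0 0 0 1
  0 0 0 3
After step 2: ants at (1,1),(3,3)
  0 0 0 0
  0 1 0 0
  0 1 0 0
  0 0 0 2
  0 0 0 2
After step 3: ants at (2,1),(4,3)
  0 0 0 0
  0 0 0 0
  0 2 0 0
  0 0 0 1
  0 0 0 3
After step 4: ants at (1,1),(3,3)
  0 0 0 0
  0 1 0 0
  0 1 0 0
  0 0 0 2
  0 0 0 2
After step 5: ants at (2,1),(4,3)
  0 0 0 0
  0 0 0 0
  0 2 0 0
  0 0 0 1
  0 0 0 3

0 0 0 0
0 0 0 0
0 2 0 0
0 0 0 1
0 0 0 3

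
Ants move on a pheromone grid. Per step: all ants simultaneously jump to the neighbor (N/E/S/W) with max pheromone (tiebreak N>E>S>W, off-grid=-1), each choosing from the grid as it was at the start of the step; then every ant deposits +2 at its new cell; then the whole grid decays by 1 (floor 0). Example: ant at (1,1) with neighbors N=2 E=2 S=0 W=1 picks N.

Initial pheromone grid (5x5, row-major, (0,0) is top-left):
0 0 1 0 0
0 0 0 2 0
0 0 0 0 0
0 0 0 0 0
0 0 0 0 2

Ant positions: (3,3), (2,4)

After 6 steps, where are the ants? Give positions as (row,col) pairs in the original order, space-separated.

Step 1: ant0:(3,3)->N->(2,3) | ant1:(2,4)->N->(1,4)
  grid max=1 at (1,3)
Step 2: ant0:(2,3)->N->(1,3) | ant1:(1,4)->W->(1,3)
  grid max=4 at (1,3)
Step 3: ant0:(1,3)->N->(0,3) | ant1:(1,3)->N->(0,3)
  grid max=3 at (0,3)
Step 4: ant0:(0,3)->S->(1,3) | ant1:(0,3)->S->(1,3)
  grid max=6 at (1,3)
Step 5: ant0:(1,3)->N->(0,3) | ant1:(1,3)->N->(0,3)
  grid max=5 at (0,3)
Step 6: ant0:(0,3)->S->(1,3) | ant1:(0,3)->S->(1,3)
  grid max=8 at (1,3)

(1,3) (1,3)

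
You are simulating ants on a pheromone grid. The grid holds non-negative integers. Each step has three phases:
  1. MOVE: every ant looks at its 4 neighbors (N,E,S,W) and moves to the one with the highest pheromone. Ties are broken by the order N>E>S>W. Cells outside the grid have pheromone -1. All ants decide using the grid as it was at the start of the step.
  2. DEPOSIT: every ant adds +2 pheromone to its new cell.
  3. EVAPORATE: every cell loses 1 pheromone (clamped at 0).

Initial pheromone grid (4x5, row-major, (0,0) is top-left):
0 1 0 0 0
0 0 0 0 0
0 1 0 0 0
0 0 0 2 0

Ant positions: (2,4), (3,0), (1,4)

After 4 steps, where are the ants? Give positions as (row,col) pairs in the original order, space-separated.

Step 1: ant0:(2,4)->N->(1,4) | ant1:(3,0)->N->(2,0) | ant2:(1,4)->N->(0,4)
  grid max=1 at (0,4)
Step 2: ant0:(1,4)->N->(0,4) | ant1:(2,0)->N->(1,0) | ant2:(0,4)->S->(1,4)
  grid max=2 at (0,4)
Step 3: ant0:(0,4)->S->(1,4) | ant1:(1,0)->N->(0,0) | ant2:(1,4)->N->(0,4)
  grid max=3 at (0,4)
Step 4: ant0:(1,4)->N->(0,4) | ant1:(0,0)->E->(0,1) | ant2:(0,4)->S->(1,4)
  grid max=4 at (0,4)

(0,4) (0,1) (1,4)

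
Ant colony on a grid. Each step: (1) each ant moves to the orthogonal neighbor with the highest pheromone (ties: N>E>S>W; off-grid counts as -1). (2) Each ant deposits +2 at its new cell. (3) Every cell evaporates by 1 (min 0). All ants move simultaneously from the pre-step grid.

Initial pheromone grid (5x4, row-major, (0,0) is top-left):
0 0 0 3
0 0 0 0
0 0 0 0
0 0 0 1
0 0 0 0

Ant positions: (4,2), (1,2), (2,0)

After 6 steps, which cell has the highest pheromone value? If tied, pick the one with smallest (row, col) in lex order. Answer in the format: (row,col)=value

Answer: (0,3)=7

Derivation:
Step 1: ant0:(4,2)->N->(3,2) | ant1:(1,2)->N->(0,2) | ant2:(2,0)->N->(1,0)
  grid max=2 at (0,3)
Step 2: ant0:(3,2)->N->(2,2) | ant1:(0,2)->E->(0,3) | ant2:(1,0)->N->(0,0)
  grid max=3 at (0,3)
Step 3: ant0:(2,2)->N->(1,2) | ant1:(0,3)->S->(1,3) | ant2:(0,0)->E->(0,1)
  grid max=2 at (0,3)
Step 4: ant0:(1,2)->E->(1,3) | ant1:(1,3)->N->(0,3) | ant2:(0,1)->E->(0,2)
  grid max=3 at (0,3)
Step 5: ant0:(1,3)->N->(0,3) | ant1:(0,3)->S->(1,3) | ant2:(0,2)->E->(0,3)
  grid max=6 at (0,3)
Step 6: ant0:(0,3)->S->(1,3) | ant1:(1,3)->N->(0,3) | ant2:(0,3)->S->(1,3)
  grid max=7 at (0,3)
Final grid:
  0 0 0 7
  0 0 0 6
  0 0 0 0
  0 0 0 0
  0 0 0 0
Max pheromone 7 at (0,3)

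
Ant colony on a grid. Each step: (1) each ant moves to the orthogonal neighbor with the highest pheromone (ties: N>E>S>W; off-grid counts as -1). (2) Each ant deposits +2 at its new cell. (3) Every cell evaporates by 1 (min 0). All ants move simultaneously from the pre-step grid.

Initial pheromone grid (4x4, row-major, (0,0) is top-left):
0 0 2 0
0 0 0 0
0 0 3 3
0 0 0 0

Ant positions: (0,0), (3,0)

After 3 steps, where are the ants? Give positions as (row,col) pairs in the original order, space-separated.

Step 1: ant0:(0,0)->E->(0,1) | ant1:(3,0)->N->(2,0)
  grid max=2 at (2,2)
Step 2: ant0:(0,1)->E->(0,2) | ant1:(2,0)->N->(1,0)
  grid max=2 at (0,2)
Step 3: ant0:(0,2)->E->(0,3) | ant1:(1,0)->N->(0,0)
  grid max=1 at (0,0)

(0,3) (0,0)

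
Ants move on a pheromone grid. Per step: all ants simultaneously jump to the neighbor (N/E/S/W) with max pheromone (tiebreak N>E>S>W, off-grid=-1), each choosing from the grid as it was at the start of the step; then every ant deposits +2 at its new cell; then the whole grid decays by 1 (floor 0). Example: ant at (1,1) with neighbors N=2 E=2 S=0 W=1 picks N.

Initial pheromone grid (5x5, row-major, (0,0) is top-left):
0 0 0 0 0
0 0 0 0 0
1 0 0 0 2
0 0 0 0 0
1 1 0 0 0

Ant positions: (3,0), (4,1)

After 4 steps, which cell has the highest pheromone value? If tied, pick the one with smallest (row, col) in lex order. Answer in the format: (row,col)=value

Answer: (1,0)=3

Derivation:
Step 1: ant0:(3,0)->N->(2,0) | ant1:(4,1)->W->(4,0)
  grid max=2 at (2,0)
Step 2: ant0:(2,0)->N->(1,0) | ant1:(4,0)->N->(3,0)
  grid max=1 at (1,0)
Step 3: ant0:(1,0)->S->(2,0) | ant1:(3,0)->N->(2,0)
  grid max=4 at (2,0)
Step 4: ant0:(2,0)->N->(1,0) | ant1:(2,0)->N->(1,0)
  grid max=3 at (1,0)
Final grid:
  0 0 0 0 0
  3 0 0 0 0
  3 0 0 0 0
  0 0 0 0 0
  0 0 0 0 0
Max pheromone 3 at (1,0)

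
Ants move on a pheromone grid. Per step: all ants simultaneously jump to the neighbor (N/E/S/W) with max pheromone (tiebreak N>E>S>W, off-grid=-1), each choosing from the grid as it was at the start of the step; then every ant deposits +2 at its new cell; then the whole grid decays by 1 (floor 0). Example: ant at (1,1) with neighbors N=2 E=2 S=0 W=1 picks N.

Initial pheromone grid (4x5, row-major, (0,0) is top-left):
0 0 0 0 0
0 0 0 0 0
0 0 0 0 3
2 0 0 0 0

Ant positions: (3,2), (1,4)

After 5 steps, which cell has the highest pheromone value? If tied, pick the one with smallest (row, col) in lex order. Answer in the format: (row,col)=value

Step 1: ant0:(3,2)->N->(2,2) | ant1:(1,4)->S->(2,4)
  grid max=4 at (2,4)
Step 2: ant0:(2,2)->N->(1,2) | ant1:(2,4)->N->(1,4)
  grid max=3 at (2,4)
Step 3: ant0:(1,2)->N->(0,2) | ant1:(1,4)->S->(2,4)
  grid max=4 at (2,4)
Step 4: ant0:(0,2)->E->(0,3) | ant1:(2,4)->N->(1,4)
  grid max=3 at (2,4)
Step 5: ant0:(0,3)->E->(0,4) | ant1:(1,4)->S->(2,4)
  grid max=4 at (2,4)
Final grid:
  0 0 0 0 1
  0 0 0 0 0
  0 0 0 0 4
  0 0 0 0 0
Max pheromone 4 at (2,4)

Answer: (2,4)=4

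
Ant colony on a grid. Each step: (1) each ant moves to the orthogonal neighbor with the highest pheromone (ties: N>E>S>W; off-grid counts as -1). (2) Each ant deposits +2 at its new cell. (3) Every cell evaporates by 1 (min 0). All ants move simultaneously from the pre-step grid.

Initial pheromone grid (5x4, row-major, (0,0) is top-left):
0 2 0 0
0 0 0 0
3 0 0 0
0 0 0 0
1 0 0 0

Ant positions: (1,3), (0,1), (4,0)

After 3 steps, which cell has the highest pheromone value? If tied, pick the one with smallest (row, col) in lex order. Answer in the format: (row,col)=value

Answer: (0,2)=3

Derivation:
Step 1: ant0:(1,3)->N->(0,3) | ant1:(0,1)->E->(0,2) | ant2:(4,0)->N->(3,0)
  grid max=2 at (2,0)
Step 2: ant0:(0,3)->W->(0,2) | ant1:(0,2)->E->(0,3) | ant2:(3,0)->N->(2,0)
  grid max=3 at (2,0)
Step 3: ant0:(0,2)->E->(0,3) | ant1:(0,3)->W->(0,2) | ant2:(2,0)->N->(1,0)
  grid max=3 at (0,2)
Final grid:
  0 0 3 3
  1 0 0 0
  2 0 0 0
  0 0 0 0
  0 0 0 0
Max pheromone 3 at (0,2)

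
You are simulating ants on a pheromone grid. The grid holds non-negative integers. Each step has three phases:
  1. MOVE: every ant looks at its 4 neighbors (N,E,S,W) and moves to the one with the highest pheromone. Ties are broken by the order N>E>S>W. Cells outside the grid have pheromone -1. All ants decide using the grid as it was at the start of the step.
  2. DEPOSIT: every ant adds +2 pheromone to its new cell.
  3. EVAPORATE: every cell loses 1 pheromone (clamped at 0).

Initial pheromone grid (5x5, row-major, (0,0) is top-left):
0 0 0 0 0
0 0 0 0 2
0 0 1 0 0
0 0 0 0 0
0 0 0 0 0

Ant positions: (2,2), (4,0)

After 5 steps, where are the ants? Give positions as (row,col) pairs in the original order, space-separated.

Step 1: ant0:(2,2)->N->(1,2) | ant1:(4,0)->N->(3,0)
  grid max=1 at (1,2)
Step 2: ant0:(1,2)->N->(0,2) | ant1:(3,0)->N->(2,0)
  grid max=1 at (0,2)
Step 3: ant0:(0,2)->E->(0,3) | ant1:(2,0)->N->(1,0)
  grid max=1 at (0,3)
Step 4: ant0:(0,3)->E->(0,4) | ant1:(1,0)->N->(0,0)
  grid max=1 at (0,0)
Step 5: ant0:(0,4)->S->(1,4) | ant1:(0,0)->E->(0,1)
  grid max=1 at (0,1)

(1,4) (0,1)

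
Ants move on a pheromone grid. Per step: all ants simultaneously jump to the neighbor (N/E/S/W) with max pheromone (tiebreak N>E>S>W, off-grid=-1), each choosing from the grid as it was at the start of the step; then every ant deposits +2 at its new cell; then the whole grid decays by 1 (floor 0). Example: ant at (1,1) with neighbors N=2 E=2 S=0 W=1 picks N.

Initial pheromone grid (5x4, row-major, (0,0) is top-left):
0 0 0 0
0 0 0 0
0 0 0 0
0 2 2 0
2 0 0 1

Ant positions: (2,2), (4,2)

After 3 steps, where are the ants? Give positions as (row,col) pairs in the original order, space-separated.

Step 1: ant0:(2,2)->S->(3,2) | ant1:(4,2)->N->(3,2)
  grid max=5 at (3,2)
Step 2: ant0:(3,2)->W->(3,1) | ant1:(3,2)->W->(3,1)
  grid max=4 at (3,1)
Step 3: ant0:(3,1)->E->(3,2) | ant1:(3,1)->E->(3,2)
  grid max=7 at (3,2)

(3,2) (3,2)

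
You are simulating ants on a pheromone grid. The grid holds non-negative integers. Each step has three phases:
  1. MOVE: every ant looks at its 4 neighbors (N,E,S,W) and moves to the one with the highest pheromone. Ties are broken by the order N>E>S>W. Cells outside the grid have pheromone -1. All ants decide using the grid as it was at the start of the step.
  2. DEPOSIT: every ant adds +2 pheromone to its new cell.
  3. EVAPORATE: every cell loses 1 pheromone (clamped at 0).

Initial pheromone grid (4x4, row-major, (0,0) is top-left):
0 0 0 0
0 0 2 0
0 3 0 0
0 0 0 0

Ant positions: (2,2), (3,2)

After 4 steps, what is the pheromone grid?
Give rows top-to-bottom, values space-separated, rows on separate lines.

After step 1: ants at (2,1),(2,2)
  0 0 0 0
  0 0 1 0
  0 4 1 0
  0 0 0 0
After step 2: ants at (2,2),(2,1)
  0 0 0 0
  0 0 0 0
  0 5 2 0
  0 0 0 0
After step 3: ants at (2,1),(2,2)
  0 0 0 0
  0 0 0 0
  0 6 3 0
  0 0 0 0
After step 4: ants at (2,2),(2,1)
  0 0 0 0
  0 0 0 0
  0 7 4 0
  0 0 0 0

0 0 0 0
0 0 0 0
0 7 4 0
0 0 0 0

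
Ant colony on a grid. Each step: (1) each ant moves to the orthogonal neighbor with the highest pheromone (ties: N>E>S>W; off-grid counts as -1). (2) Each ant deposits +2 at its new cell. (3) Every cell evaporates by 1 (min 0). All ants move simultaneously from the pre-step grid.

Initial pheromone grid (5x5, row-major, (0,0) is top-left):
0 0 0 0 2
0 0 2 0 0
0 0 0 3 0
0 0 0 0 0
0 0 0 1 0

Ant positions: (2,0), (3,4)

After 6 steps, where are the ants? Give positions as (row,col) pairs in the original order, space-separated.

Step 1: ant0:(2,0)->N->(1,0) | ant1:(3,4)->N->(2,4)
  grid max=2 at (2,3)
Step 2: ant0:(1,0)->N->(0,0) | ant1:(2,4)->W->(2,3)
  grid max=3 at (2,3)
Step 3: ant0:(0,0)->E->(0,1) | ant1:(2,3)->N->(1,3)
  grid max=2 at (2,3)
Step 4: ant0:(0,1)->E->(0,2) | ant1:(1,3)->S->(2,3)
  grid max=3 at (2,3)
Step 5: ant0:(0,2)->E->(0,3) | ant1:(2,3)->N->(1,3)
  grid max=2 at (2,3)
Step 6: ant0:(0,3)->S->(1,3) | ant1:(1,3)->S->(2,3)
  grid max=3 at (2,3)

(1,3) (2,3)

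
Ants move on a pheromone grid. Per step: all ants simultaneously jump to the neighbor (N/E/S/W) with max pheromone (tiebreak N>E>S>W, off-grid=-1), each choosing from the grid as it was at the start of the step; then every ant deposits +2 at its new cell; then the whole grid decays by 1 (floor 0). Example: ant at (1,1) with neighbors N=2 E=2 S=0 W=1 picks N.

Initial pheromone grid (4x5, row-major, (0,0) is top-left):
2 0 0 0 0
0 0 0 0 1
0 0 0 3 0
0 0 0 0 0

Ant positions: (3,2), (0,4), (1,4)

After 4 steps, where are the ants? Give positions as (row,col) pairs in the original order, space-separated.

Step 1: ant0:(3,2)->N->(2,2) | ant1:(0,4)->S->(1,4) | ant2:(1,4)->N->(0,4)
  grid max=2 at (1,4)
Step 2: ant0:(2,2)->E->(2,3) | ant1:(1,4)->N->(0,4) | ant2:(0,4)->S->(1,4)
  grid max=3 at (1,4)
Step 3: ant0:(2,3)->N->(1,3) | ant1:(0,4)->S->(1,4) | ant2:(1,4)->N->(0,4)
  grid max=4 at (1,4)
Step 4: ant0:(1,3)->E->(1,4) | ant1:(1,4)->N->(0,4) | ant2:(0,4)->S->(1,4)
  grid max=7 at (1,4)

(1,4) (0,4) (1,4)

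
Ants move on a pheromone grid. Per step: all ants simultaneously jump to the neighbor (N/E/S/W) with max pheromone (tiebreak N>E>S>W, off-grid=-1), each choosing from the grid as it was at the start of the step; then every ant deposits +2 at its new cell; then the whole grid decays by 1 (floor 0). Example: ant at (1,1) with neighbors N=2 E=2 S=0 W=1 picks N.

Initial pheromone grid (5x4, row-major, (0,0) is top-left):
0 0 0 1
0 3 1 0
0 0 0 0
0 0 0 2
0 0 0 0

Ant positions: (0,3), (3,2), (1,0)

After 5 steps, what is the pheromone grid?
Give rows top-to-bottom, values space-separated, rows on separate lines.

After step 1: ants at (1,3),(3,3),(1,1)
  0 0 0 0
  0 4 0 1
  0 0 0 0
  0 0 0 3
  0 0 0 0
After step 2: ants at (0,3),(2,3),(0,1)
  0 1 0 1
  0 3 0 0
  0 0 0 1
  0 0 0 2
  0 0 0 0
After step 3: ants at (1,3),(3,3),(1,1)
  0 0 0 0
  0 4 0 1
  0 0 0 0
  0 0 0 3
  0 0 0 0
After step 4: ants at (0,3),(2,3),(0,1)
  0 1 0 1
  0 3 0 0
  0 0 0 1
  0 0 0 2
  0 0 0 0
After step 5: ants at (1,3),(3,3),(1,1)
  0 0 0 0
  0 4 0 1
  0 0 0 0
  0 0 0 3
  0 0 0 0

0 0 0 0
0 4 0 1
0 0 0 0
0 0 0 3
0 0 0 0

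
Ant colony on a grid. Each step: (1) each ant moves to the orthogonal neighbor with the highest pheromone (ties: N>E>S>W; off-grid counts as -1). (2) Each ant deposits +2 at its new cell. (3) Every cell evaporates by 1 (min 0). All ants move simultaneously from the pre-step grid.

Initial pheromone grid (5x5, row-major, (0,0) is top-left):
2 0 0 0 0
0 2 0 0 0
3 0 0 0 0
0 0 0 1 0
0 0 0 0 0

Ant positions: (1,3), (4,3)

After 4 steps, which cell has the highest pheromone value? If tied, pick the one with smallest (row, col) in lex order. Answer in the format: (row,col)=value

Answer: (0,4)=1

Derivation:
Step 1: ant0:(1,3)->N->(0,3) | ant1:(4,3)->N->(3,3)
  grid max=2 at (2,0)
Step 2: ant0:(0,3)->E->(0,4) | ant1:(3,3)->N->(2,3)
  grid max=1 at (0,4)
Step 3: ant0:(0,4)->S->(1,4) | ant1:(2,3)->S->(3,3)
  grid max=2 at (3,3)
Step 4: ant0:(1,4)->N->(0,4) | ant1:(3,3)->N->(2,3)
  grid max=1 at (0,4)
Final grid:
  0 0 0 0 1
  0 0 0 0 0
  0 0 0 1 0
  0 0 0 1 0
  0 0 0 0 0
Max pheromone 1 at (0,4)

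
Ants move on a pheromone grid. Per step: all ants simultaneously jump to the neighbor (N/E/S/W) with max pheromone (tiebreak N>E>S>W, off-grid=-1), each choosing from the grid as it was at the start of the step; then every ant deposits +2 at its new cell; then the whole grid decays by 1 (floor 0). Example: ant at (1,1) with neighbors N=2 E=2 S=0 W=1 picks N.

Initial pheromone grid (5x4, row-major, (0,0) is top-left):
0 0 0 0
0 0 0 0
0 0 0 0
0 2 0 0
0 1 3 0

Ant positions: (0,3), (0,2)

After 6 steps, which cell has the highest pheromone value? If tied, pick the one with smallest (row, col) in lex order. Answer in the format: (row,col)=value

Answer: (0,3)=6

Derivation:
Step 1: ant0:(0,3)->S->(1,3) | ant1:(0,2)->E->(0,3)
  grid max=2 at (4,2)
Step 2: ant0:(1,3)->N->(0,3) | ant1:(0,3)->S->(1,3)
  grid max=2 at (0,3)
Step 3: ant0:(0,3)->S->(1,3) | ant1:(1,3)->N->(0,3)
  grid max=3 at (0,3)
Step 4: ant0:(1,3)->N->(0,3) | ant1:(0,3)->S->(1,3)
  grid max=4 at (0,3)
Step 5: ant0:(0,3)->S->(1,3) | ant1:(1,3)->N->(0,3)
  grid max=5 at (0,3)
Step 6: ant0:(1,3)->N->(0,3) | ant1:(0,3)->S->(1,3)
  grid max=6 at (0,3)
Final grid:
  0 0 0 6
  0 0 0 6
  0 0 0 0
  0 0 0 0
  0 0 0 0
Max pheromone 6 at (0,3)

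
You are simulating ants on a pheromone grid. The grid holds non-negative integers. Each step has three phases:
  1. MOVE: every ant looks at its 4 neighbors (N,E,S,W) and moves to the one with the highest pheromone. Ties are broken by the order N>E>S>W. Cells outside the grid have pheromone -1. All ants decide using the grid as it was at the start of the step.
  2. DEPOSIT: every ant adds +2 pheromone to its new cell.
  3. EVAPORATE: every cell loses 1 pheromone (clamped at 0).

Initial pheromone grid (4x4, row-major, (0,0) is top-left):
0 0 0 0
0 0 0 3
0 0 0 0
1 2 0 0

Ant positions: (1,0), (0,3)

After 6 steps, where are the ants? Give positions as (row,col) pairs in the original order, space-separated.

Step 1: ant0:(1,0)->N->(0,0) | ant1:(0,3)->S->(1,3)
  grid max=4 at (1,3)
Step 2: ant0:(0,0)->E->(0,1) | ant1:(1,3)->N->(0,3)
  grid max=3 at (1,3)
Step 3: ant0:(0,1)->E->(0,2) | ant1:(0,3)->S->(1,3)
  grid max=4 at (1,3)
Step 4: ant0:(0,2)->E->(0,3) | ant1:(1,3)->N->(0,3)
  grid max=3 at (0,3)
Step 5: ant0:(0,3)->S->(1,3) | ant1:(0,3)->S->(1,3)
  grid max=6 at (1,3)
Step 6: ant0:(1,3)->N->(0,3) | ant1:(1,3)->N->(0,3)
  grid max=5 at (0,3)

(0,3) (0,3)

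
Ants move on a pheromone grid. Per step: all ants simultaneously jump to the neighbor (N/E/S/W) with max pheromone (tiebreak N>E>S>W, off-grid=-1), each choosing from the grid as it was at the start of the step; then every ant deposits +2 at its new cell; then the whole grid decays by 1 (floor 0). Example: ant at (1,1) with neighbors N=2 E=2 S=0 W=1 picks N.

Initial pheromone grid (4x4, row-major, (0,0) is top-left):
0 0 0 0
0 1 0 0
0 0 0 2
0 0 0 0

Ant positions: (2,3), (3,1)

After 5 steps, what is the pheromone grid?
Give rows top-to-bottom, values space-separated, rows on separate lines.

After step 1: ants at (1,3),(2,1)
  0 0 0 0
  0 0 0 1
  0 1 0 1
  0 0 0 0
After step 2: ants at (2,3),(1,1)
  0 0 0 0
  0 1 0 0
  0 0 0 2
  0 0 0 0
After step 3: ants at (1,3),(0,1)
  0 1 0 0
  0 0 0 1
  0 0 0 1
  0 0 0 0
After step 4: ants at (2,3),(0,2)
  0 0 1 0
  0 0 0 0
  0 0 0 2
  0 0 0 0
After step 5: ants at (1,3),(0,3)
  0 0 0 1
  0 0 0 1
  0 0 0 1
  0 0 0 0

0 0 0 1
0 0 0 1
0 0 0 1
0 0 0 0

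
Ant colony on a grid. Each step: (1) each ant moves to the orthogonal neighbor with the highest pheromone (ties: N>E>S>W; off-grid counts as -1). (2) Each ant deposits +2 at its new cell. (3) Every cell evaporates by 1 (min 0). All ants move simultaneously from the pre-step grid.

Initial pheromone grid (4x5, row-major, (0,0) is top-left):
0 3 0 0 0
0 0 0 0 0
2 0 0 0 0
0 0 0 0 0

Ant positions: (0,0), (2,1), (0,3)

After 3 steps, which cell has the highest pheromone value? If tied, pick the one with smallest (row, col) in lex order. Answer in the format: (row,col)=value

Answer: (0,1)=4

Derivation:
Step 1: ant0:(0,0)->E->(0,1) | ant1:(2,1)->W->(2,0) | ant2:(0,3)->E->(0,4)
  grid max=4 at (0,1)
Step 2: ant0:(0,1)->E->(0,2) | ant1:(2,0)->N->(1,0) | ant2:(0,4)->S->(1,4)
  grid max=3 at (0,1)
Step 3: ant0:(0,2)->W->(0,1) | ant1:(1,0)->S->(2,0) | ant2:(1,4)->N->(0,4)
  grid max=4 at (0,1)
Final grid:
  0 4 0 0 1
  0 0 0 0 0
  3 0 0 0 0
  0 0 0 0 0
Max pheromone 4 at (0,1)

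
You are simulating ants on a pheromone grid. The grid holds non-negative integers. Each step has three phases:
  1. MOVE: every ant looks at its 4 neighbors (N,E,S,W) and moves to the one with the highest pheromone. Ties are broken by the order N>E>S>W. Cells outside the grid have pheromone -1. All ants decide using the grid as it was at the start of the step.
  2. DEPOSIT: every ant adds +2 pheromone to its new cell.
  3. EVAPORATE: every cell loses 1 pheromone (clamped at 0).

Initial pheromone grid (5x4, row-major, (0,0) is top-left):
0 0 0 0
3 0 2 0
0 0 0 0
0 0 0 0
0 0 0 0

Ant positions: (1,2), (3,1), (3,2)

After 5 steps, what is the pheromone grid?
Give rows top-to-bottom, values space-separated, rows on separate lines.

After step 1: ants at (0,2),(2,1),(2,2)
  0 0 1 0
  2 0 1 0
  0 1 1 0
  0 0 0 0
  0 0 0 0
After step 2: ants at (1,2),(2,2),(1,2)
  0 0 0 0
  1 0 4 0
  0 0 2 0
  0 0 0 0
  0 0 0 0
After step 3: ants at (2,2),(1,2),(2,2)
  0 0 0 0
  0 0 5 0
  0 0 5 0
  0 0 0 0
  0 0 0 0
After step 4: ants at (1,2),(2,2),(1,2)
  0 0 0 0
  0 0 8 0
  0 0 6 0
  0 0 0 0
  0 0 0 0
After step 5: ants at (2,2),(1,2),(2,2)
  0 0 0 0
  0 0 9 0
  0 0 9 0
  0 0 0 0
  0 0 0 0

0 0 0 0
0 0 9 0
0 0 9 0
0 0 0 0
0 0 0 0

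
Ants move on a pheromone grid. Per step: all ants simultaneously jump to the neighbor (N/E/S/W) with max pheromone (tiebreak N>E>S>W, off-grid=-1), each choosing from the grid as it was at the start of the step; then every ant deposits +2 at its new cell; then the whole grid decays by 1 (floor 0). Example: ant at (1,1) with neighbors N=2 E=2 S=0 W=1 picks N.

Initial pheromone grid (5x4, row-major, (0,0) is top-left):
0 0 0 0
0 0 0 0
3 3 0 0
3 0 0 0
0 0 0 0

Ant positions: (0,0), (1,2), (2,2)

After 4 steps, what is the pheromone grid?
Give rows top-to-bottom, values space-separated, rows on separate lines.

After step 1: ants at (0,1),(0,2),(2,1)
  0 1 1 0
  0 0 0 0
  2 4 0 0
  2 0 0 0
  0 0 0 0
After step 2: ants at (0,2),(0,1),(2,0)
  0 2 2 0
  0 0 0 0
  3 3 0 0
  1 0 0 0
  0 0 0 0
After step 3: ants at (0,1),(0,2),(2,1)
  0 3 3 0
  0 0 0 0
  2 4 0 0
  0 0 0 0
  0 0 0 0
After step 4: ants at (0,2),(0,1),(2,0)
  0 4 4 0
  0 0 0 0
  3 3 0 0
  0 0 0 0
  0 0 0 0

0 4 4 0
0 0 0 0
3 3 0 0
0 0 0 0
0 0 0 0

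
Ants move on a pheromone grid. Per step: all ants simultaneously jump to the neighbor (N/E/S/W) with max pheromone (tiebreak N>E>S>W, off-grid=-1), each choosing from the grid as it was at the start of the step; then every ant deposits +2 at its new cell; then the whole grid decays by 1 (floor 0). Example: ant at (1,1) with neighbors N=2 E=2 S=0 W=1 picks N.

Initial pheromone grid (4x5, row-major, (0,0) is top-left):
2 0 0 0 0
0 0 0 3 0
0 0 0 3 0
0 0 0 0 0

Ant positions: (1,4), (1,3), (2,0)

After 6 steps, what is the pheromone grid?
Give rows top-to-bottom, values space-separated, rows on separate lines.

After step 1: ants at (1,3),(2,3),(1,0)
  1 0 0 0 0
  1 0 0 4 0
  0 0 0 4 0
  0 0 0 0 0
After step 2: ants at (2,3),(1,3),(0,0)
  2 0 0 0 0
  0 0 0 5 0
  0 0 0 5 0
  0 0 0 0 0
After step 3: ants at (1,3),(2,3),(0,1)
  1 1 0 0 0
  0 0 0 6 0
  0 0 0 6 0
  0 0 0 0 0
After step 4: ants at (2,3),(1,3),(0,0)
  2 0 0 0 0
  0 0 0 7 0
  0 0 0 7 0
  0 0 0 0 0
After step 5: ants at (1,3),(2,3),(0,1)
  1 1 0 0 0
  0 0 0 8 0
  0 0 0 8 0
  0 0 0 0 0
After step 6: ants at (2,3),(1,3),(0,0)
  2 0 0 0 0
  0 0 0 9 0
  0 0 0 9 0
  0 0 0 0 0

2 0 0 0 0
0 0 0 9 0
0 0 0 9 0
0 0 0 0 0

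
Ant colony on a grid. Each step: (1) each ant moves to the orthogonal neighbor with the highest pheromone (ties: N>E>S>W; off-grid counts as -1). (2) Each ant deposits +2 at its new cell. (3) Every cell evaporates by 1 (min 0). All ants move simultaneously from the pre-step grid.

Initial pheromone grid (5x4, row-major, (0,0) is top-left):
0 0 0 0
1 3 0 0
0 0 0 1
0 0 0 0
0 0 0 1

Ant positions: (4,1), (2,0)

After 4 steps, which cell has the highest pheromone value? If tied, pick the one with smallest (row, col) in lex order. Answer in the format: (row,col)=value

Step 1: ant0:(4,1)->N->(3,1) | ant1:(2,0)->N->(1,0)
  grid max=2 at (1,0)
Step 2: ant0:(3,1)->N->(2,1) | ant1:(1,0)->E->(1,1)
  grid max=3 at (1,1)
Step 3: ant0:(2,1)->N->(1,1) | ant1:(1,1)->S->(2,1)
  grid max=4 at (1,1)
Step 4: ant0:(1,1)->S->(2,1) | ant1:(2,1)->N->(1,1)
  grid max=5 at (1,1)
Final grid:
  0 0 0 0
  0 5 0 0
  0 3 0 0
  0 0 0 0
  0 0 0 0
Max pheromone 5 at (1,1)

Answer: (1,1)=5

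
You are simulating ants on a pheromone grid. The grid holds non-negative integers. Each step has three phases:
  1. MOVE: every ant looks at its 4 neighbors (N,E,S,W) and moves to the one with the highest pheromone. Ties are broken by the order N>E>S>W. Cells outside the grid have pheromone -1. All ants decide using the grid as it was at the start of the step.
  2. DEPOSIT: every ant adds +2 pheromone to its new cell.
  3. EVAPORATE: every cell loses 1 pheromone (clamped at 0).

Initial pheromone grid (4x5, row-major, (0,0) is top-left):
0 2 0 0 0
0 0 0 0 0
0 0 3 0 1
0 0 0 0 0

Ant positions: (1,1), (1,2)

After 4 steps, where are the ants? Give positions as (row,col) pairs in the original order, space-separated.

Step 1: ant0:(1,1)->N->(0,1) | ant1:(1,2)->S->(2,2)
  grid max=4 at (2,2)
Step 2: ant0:(0,1)->E->(0,2) | ant1:(2,2)->N->(1,2)
  grid max=3 at (2,2)
Step 3: ant0:(0,2)->W->(0,1) | ant1:(1,2)->S->(2,2)
  grid max=4 at (2,2)
Step 4: ant0:(0,1)->E->(0,2) | ant1:(2,2)->N->(1,2)
  grid max=3 at (2,2)

(0,2) (1,2)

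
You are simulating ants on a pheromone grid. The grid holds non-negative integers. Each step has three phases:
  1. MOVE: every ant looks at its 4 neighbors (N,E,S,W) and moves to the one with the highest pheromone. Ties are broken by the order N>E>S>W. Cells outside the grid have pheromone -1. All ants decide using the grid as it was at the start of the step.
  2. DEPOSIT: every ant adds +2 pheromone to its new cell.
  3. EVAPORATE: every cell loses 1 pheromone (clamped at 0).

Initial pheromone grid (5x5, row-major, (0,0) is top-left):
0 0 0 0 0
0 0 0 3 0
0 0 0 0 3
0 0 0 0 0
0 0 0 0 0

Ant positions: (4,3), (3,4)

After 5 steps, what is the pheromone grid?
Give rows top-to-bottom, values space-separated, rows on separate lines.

After step 1: ants at (3,3),(2,4)
  0 0 0 0 0
  0 0 0 2 0
  0 0 0 0 4
  0 0 0 1 0
  0 0 0 0 0
After step 2: ants at (2,3),(1,4)
  0 0 0 0 0
  0 0 0 1 1
  0 0 0 1 3
  0 0 0 0 0
  0 0 0 0 0
After step 3: ants at (2,4),(2,4)
  0 0 0 0 0
  0 0 0 0 0
  0 0 0 0 6
  0 0 0 0 0
  0 0 0 0 0
After step 4: ants at (1,4),(1,4)
  0 0 0 0 0
  0 0 0 0 3
  0 0 0 0 5
  0 0 0 0 0
  0 0 0 0 0
After step 5: ants at (2,4),(2,4)
  0 0 0 0 0
  0 0 0 0 2
  0 0 0 0 8
  0 0 0 0 0
  0 0 0 0 0

0 0 0 0 0
0 0 0 0 2
0 0 0 0 8
0 0 0 0 0
0 0 0 0 0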